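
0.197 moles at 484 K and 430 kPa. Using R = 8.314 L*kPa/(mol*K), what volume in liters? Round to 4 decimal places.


PV = nRT, solve for V = nRT / P.
nRT = 0.197 * 8.314 * 484 = 792.7233
V = 792.7233 / 430
V = 1.84354256 L, rounded to 4 dp:

1.8435 L


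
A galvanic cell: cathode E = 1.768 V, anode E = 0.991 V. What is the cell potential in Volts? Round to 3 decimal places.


Standard cell potential: E_cell = E_cathode - E_anode.
E_cell = 1.768 - (0.991)
E_cell = 0.777 V, rounded to 3 dp:

0.777 V


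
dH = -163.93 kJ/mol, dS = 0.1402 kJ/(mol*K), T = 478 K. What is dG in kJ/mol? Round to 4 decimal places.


Gibbs: dG = dH - T*dS (consistent units, dS already in kJ/(mol*K)).
T*dS = 478 * 0.1402 = 67.0156
dG = -163.93 - (67.0156)
dG = -230.9456 kJ/mol, rounded to 4 dp:

-230.9456 kJ/mol


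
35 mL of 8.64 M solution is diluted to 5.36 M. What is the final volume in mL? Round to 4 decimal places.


Dilution: M1*V1 = M2*V2, solve for V2.
V2 = M1*V1 / M2
V2 = 8.64 * 35 / 5.36
V2 = 302.4 / 5.36
V2 = 56.41791045 mL, rounded to 4 dp:

56.4179 mL


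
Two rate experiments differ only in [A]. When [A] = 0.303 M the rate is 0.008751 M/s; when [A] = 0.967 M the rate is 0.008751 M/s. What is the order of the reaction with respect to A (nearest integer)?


Rate is proportional to [A]^n, so rate2/rate1 = ([A]2/[A]1)^n. Take logs to solve for n.
rate2/rate1 = 0.008751 / 0.008751 = 1.0
[A]2/[A]1 = 0.967 / 0.303 = 3.1914
n = ln(1.0) / ln(3.1914) = 0.0
Nearest integer order:

0


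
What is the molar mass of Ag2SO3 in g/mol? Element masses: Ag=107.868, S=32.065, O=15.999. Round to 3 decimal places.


M = sum(count * atomic_mass) over atoms.
M = 2*107.868 + 1*32.065 + 3*15.999
M = 215.736 + 32.065 + 47.997
M = 295.798 g/mol, rounded to 3 dp:

295.798 g/mol


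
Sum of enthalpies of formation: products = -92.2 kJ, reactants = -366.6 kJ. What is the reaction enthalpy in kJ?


dH_rxn = sum(dH_f products) - sum(dH_f reactants)
dH_rxn = -92.2 - (-366.6)
dH_rxn = 274.4 kJ:

274.40 kJ


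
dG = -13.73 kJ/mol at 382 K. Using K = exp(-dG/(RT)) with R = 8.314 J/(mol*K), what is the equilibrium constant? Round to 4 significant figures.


dG is in kJ/mol; multiply by 1000 to match R in J/(mol*K).
RT = 8.314 * 382 = 3175.948 J/mol
exponent = -dG*1000 / (RT) = -(-13.73*1000) / 3175.948 = 4.32311864
K = exp(4.32311864)
K = 75.423481, rounded to 4 significant figures:

75.42


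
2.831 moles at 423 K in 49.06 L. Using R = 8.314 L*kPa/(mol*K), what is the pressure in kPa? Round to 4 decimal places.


PV = nRT, solve for P = nRT / V.
nRT = 2.831 * 8.314 * 423 = 9956.1231
P = 9956.1231 / 49.06
P = 202.93769058 kPa, rounded to 4 dp:

202.9377 kPa


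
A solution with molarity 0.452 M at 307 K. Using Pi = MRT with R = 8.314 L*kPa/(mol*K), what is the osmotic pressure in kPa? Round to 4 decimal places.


Osmotic pressure (van't Hoff): Pi = M*R*T.
RT = 8.314 * 307 = 2552.398
Pi = 0.452 * 2552.398
Pi = 1153.683896 kPa, rounded to 4 dp:

1153.6839 kPa


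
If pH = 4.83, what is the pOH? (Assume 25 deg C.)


At 25 deg C, pH + pOH = 14.
pOH = 14 - pH = 14 - 4.83
pOH = 9.17:

9.17


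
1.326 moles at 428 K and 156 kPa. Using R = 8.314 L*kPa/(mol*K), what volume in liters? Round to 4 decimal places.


PV = nRT, solve for V = nRT / P.
nRT = 1.326 * 8.314 * 428 = 4718.4278
V = 4718.4278 / 156
V = 30.24633205 L, rounded to 4 dp:

30.2463 L


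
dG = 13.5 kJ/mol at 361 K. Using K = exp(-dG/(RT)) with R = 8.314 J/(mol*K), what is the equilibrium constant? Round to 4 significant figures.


dG is in kJ/mol; multiply by 1000 to match R in J/(mol*K).
RT = 8.314 * 361 = 3001.354 J/mol
exponent = -dG*1000 / (RT) = -(13.5*1000) / 3001.354 = -4.49796992
K = exp(-4.49796992)
K = 0.011131572, rounded to 4 significant figures:

0.01113


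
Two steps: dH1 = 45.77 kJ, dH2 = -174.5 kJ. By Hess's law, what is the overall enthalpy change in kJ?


Hess's law: enthalpy is a state function, so add the step enthalpies.
dH_total = dH1 + dH2 = 45.77 + (-174.5)
dH_total = -128.73 kJ:

-128.73 kJ


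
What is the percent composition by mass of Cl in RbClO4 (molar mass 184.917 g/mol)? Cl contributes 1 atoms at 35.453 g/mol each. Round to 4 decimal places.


pct = 100 * (n_elem * M_elem) / M_total
mass_contribution = 1 * 35.453 = 35.453 g/mol
pct = 100 * 35.453 / 184.917
pct = 19.17238545 %, rounded to 4 dp:

19.1724 %


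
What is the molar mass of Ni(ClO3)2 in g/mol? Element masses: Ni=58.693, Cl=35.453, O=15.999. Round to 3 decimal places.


M = sum(count * atomic_mass) over atoms.
M = 1*58.693 + 2*35.453 + 6*15.999
M = 58.693 + 70.906 + 95.994
M = 225.593 g/mol, rounded to 3 dp:

225.593 g/mol


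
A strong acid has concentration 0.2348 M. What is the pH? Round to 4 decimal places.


A strong acid dissociates completely, so [H+] equals the given concentration.
pH = -log10([H+]) = -log10(0.2348)
pH = 0.62930191, rounded to 4 dp:

0.6293


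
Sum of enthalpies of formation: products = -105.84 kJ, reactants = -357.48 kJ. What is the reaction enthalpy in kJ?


dH_rxn = sum(dH_f products) - sum(dH_f reactants)
dH_rxn = -105.84 - (-357.48)
dH_rxn = 251.64 kJ:

251.64 kJ


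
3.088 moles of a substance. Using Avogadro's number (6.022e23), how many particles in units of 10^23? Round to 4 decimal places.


N = n * NA, then divide by 1e23 for the requested units.
N / 1e23 = n * 6.022
N / 1e23 = 3.088 * 6.022
N / 1e23 = 18.595936, rounded to 4 dp:

18.5959


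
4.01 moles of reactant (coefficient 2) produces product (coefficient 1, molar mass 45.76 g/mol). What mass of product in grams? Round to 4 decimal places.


Use the coefficient ratio to convert reactant moles to product moles, then multiply by the product's molar mass.
moles_P = moles_R * (coeff_P / coeff_R) = 4.01 * (1/2) = 2.005
mass_P = moles_P * M_P = 2.005 * 45.76
mass_P = 91.7488 g, rounded to 4 dp:

91.7488 g


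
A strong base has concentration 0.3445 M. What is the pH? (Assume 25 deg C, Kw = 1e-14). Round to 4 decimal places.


A strong base dissociates completely, so [OH-] equals the given concentration.
pOH = -log10([OH-]) = -log10(0.3445) = 0.462811
pH = 14 - pOH = 14 - 0.462811
pH = 13.537189, rounded to 4 dp:

13.5372


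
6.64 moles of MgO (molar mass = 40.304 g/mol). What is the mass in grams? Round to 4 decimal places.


mass = n * M
mass = 6.64 * 40.304
mass = 267.61856 g, rounded to 4 dp:

267.6186 g


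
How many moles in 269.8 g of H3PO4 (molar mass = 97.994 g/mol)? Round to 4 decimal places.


n = mass / M
n = 269.8 / 97.994
n = 2.75322979 mol, rounded to 4 dp:

2.7532 mol


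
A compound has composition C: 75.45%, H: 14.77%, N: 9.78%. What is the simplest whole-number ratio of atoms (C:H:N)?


Assume 100 g of compound, divide each mass% by atomic mass to get moles, then normalize by the smallest to get a raw atom ratio.
Moles per 100 g: C: 75.45/12.011 = 6.2817, H: 14.77/1.008 = 14.6528, N: 9.78/14.007 = 0.6982
Raw ratio (divide by min = 0.6982): C: 8.997, H: 20.986, N: 1.0
Multiply by 1 to clear fractions: C: 8.997 ~= 9, H: 20.986 ~= 21, N: 1.0 ~= 1
Reduce by GCD to get the simplest whole-number ratio:

9:21:1


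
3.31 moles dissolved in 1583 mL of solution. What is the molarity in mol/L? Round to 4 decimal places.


Convert volume to liters: V_L = V_mL / 1000.
V_L = 1583 / 1000 = 1.583 L
M = n / V_L = 3.31 / 1.583
M = 2.09096652 mol/L, rounded to 4 dp:

2.0910 mol/L


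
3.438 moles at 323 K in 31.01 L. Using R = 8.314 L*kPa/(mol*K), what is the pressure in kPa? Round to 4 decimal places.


PV = nRT, solve for P = nRT / V.
nRT = 3.438 * 8.314 * 323 = 9232.4808
P = 9232.4808 / 31.01
P = 297.72592067 kPa, rounded to 4 dp:

297.7259 kPa


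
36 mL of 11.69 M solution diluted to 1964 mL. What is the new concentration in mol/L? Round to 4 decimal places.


Dilution: M1*V1 = M2*V2, solve for M2.
M2 = M1*V1 / V2
M2 = 11.69 * 36 / 1964
M2 = 420.84 / 1964
M2 = 0.21427699 mol/L, rounded to 4 dp:

0.2143 mol/L


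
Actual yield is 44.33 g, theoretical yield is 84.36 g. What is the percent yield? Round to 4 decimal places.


% yield = 100 * actual / theoretical
% yield = 100 * 44.33 / 84.36
% yield = 52.54860123 %, rounded to 4 dp:

52.5486 %


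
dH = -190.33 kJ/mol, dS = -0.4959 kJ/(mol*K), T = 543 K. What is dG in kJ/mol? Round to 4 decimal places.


Gibbs: dG = dH - T*dS (consistent units, dS already in kJ/(mol*K)).
T*dS = 543 * -0.4959 = -269.2737
dG = -190.33 - (-269.2737)
dG = 78.9437 kJ/mol, rounded to 4 dp:

78.9437 kJ/mol


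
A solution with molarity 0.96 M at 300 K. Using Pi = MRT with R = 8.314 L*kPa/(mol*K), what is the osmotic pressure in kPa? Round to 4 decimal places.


Osmotic pressure (van't Hoff): Pi = M*R*T.
RT = 8.314 * 300 = 2494.2
Pi = 0.96 * 2494.2
Pi = 2394.432 kPa, rounded to 4 dp:

2394.4320 kPa


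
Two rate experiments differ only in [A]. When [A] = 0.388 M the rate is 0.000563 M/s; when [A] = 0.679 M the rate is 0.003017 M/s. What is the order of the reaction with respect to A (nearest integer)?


Rate is proportional to [A]^n, so rate2/rate1 = ([A]2/[A]1)^n. Take logs to solve for n.
rate2/rate1 = 0.003017 / 0.000563 = 5.3588
[A]2/[A]1 = 0.679 / 0.388 = 1.75
n = ln(5.3588) / ln(1.75) = 3.0
Nearest integer order:

3


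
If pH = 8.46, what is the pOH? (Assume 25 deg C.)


At 25 deg C, pH + pOH = 14.
pOH = 14 - pH = 14 - 8.46
pOH = 5.54:

5.54


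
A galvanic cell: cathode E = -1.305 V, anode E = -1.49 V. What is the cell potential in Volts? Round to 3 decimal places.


Standard cell potential: E_cell = E_cathode - E_anode.
E_cell = -1.305 - (-1.49)
E_cell = 0.185 V, rounded to 3 dp:

0.185 V


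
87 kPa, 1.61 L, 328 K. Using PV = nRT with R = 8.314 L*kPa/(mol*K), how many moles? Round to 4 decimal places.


PV = nRT, solve for n = PV / (RT).
PV = 87 * 1.61 = 140.07
RT = 8.314 * 328 = 2726.992
n = 140.07 / 2726.992
n = 0.05136429 mol, rounded to 4 dp:

0.0514 mol


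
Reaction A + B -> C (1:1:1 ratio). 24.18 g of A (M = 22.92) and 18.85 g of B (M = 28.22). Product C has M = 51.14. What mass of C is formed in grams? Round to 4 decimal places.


Find moles of each reactant; the smaller value is the limiting reagent in a 1:1:1 reaction, so moles_C equals moles of the limiter.
n_A = mass_A / M_A = 24.18 / 22.92 = 1.054974 mol
n_B = mass_B / M_B = 18.85 / 28.22 = 0.667966 mol
Limiting reagent: B (smaller), n_limiting = 0.667966 mol
mass_C = n_limiting * M_C = 0.667966 * 51.14
mass_C = 34.15978124 g, rounded to 4 dp:

34.1598 g


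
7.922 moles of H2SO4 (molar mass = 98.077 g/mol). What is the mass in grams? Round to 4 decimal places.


mass = n * M
mass = 7.922 * 98.077
mass = 776.965994 g, rounded to 4 dp:

776.9660 g


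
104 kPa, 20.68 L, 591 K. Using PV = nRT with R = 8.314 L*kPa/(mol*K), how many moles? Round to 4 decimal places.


PV = nRT, solve for n = PV / (RT).
PV = 104 * 20.68 = 2150.72
RT = 8.314 * 591 = 4913.574
n = 2150.72 / 4913.574
n = 0.4377099 mol, rounded to 4 dp:

0.4377 mol


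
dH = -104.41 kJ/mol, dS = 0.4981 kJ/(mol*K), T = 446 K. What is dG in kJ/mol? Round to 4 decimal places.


Gibbs: dG = dH - T*dS (consistent units, dS already in kJ/(mol*K)).
T*dS = 446 * 0.4981 = 222.1526
dG = -104.41 - (222.1526)
dG = -326.5626 kJ/mol, rounded to 4 dp:

-326.5626 kJ/mol


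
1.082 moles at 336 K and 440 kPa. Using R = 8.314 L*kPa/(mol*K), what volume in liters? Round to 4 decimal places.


PV = nRT, solve for V = nRT / P.
nRT = 1.082 * 8.314 * 336 = 3022.5713
V = 3022.5713 / 440
V = 6.86948023 L, rounded to 4 dp:

6.8695 L


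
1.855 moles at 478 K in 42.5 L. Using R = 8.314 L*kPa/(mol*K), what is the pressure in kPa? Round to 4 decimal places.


PV = nRT, solve for P = nRT / V.
nRT = 1.855 * 8.314 * 478 = 7371.9407
P = 7371.9407 / 42.5
P = 173.45742824 kPa, rounded to 4 dp:

173.4574 kPa


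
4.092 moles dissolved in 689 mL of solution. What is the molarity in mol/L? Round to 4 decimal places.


Convert volume to liters: V_L = V_mL / 1000.
V_L = 689 / 1000 = 0.689 L
M = n / V_L = 4.092 / 0.689
M = 5.93904209 mol/L, rounded to 4 dp:

5.9390 mol/L


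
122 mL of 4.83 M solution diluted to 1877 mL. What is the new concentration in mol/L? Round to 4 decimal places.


Dilution: M1*V1 = M2*V2, solve for M2.
M2 = M1*V1 / V2
M2 = 4.83 * 122 / 1877
M2 = 589.26 / 1877
M2 = 0.31393713 mol/L, rounded to 4 dp:

0.3139 mol/L


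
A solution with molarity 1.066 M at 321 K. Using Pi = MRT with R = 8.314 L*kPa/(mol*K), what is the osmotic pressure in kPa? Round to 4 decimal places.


Osmotic pressure (van't Hoff): Pi = M*R*T.
RT = 8.314 * 321 = 2668.794
Pi = 1.066 * 2668.794
Pi = 2844.934404 kPa, rounded to 4 dp:

2844.9344 kPa


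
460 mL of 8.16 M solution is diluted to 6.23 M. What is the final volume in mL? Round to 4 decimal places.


Dilution: M1*V1 = M2*V2, solve for V2.
V2 = M1*V1 / M2
V2 = 8.16 * 460 / 6.23
V2 = 3753.6 / 6.23
V2 = 602.50401284 mL, rounded to 4 dp:

602.5040 mL


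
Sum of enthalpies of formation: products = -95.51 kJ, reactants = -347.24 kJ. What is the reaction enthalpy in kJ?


dH_rxn = sum(dH_f products) - sum(dH_f reactants)
dH_rxn = -95.51 - (-347.24)
dH_rxn = 251.73 kJ:

251.73 kJ


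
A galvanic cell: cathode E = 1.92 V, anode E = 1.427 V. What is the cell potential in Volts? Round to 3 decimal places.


Standard cell potential: E_cell = E_cathode - E_anode.
E_cell = 1.92 - (1.427)
E_cell = 0.493 V, rounded to 3 dp:

0.493 V


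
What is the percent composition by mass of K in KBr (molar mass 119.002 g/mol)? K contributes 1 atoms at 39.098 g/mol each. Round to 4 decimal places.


pct = 100 * (n_elem * M_elem) / M_total
mass_contribution = 1 * 39.098 = 39.098 g/mol
pct = 100 * 39.098 / 119.002
pct = 32.85491 %, rounded to 4 dp:

32.8549 %


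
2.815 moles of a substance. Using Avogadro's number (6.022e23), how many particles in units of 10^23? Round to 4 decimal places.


N = n * NA, then divide by 1e23 for the requested units.
N / 1e23 = n * 6.022
N / 1e23 = 2.815 * 6.022
N / 1e23 = 16.95193, rounded to 4 dp:

16.9519


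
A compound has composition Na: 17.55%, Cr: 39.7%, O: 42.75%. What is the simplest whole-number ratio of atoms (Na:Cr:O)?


Assume 100 g of compound, divide each mass% by atomic mass to get moles, then normalize by the smallest to get a raw atom ratio.
Moles per 100 g: Na: 17.55/22.99 = 0.7634, Cr: 39.7/51.996 = 0.7635, O: 42.75/15.999 = 2.672
Raw ratio (divide by min = 0.7634): Na: 1.0, Cr: 1.0, O: 3.5
Multiply by 2 to clear fractions: Na: 2.0 ~= 2, Cr: 2.0 ~= 2, O: 7.001 ~= 7
Reduce by GCD to get the simplest whole-number ratio:

2:2:7


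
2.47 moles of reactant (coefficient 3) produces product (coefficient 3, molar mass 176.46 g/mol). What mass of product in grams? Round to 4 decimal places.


Use the coefficient ratio to convert reactant moles to product moles, then multiply by the product's molar mass.
moles_P = moles_R * (coeff_P / coeff_R) = 2.47 * (3/3) = 2.47
mass_P = moles_P * M_P = 2.47 * 176.46
mass_P = 435.8562 g, rounded to 4 dp:

435.8562 g


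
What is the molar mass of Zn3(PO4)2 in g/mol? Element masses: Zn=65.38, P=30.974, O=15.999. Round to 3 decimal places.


M = sum(count * atomic_mass) over atoms.
M = 3*65.38 + 2*30.974 + 8*15.999
M = 196.14 + 61.948 + 127.992
M = 386.08 g/mol, rounded to 3 dp:

386.080 g/mol


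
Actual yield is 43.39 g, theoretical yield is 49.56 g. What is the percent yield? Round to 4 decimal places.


% yield = 100 * actual / theoretical
% yield = 100 * 43.39 / 49.56
% yield = 87.55044391 %, rounded to 4 dp:

87.5504 %


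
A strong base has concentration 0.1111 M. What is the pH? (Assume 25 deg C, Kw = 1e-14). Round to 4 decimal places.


A strong base dissociates completely, so [OH-] equals the given concentration.
pOH = -log10([OH-]) = -log10(0.1111) = 0.954286
pH = 14 - pOH = 14 - 0.954286
pH = 13.045714, rounded to 4 dp:

13.0457


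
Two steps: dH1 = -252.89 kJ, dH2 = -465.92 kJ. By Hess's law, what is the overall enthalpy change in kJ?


Hess's law: enthalpy is a state function, so add the step enthalpies.
dH_total = dH1 + dH2 = -252.89 + (-465.92)
dH_total = -718.81 kJ:

-718.81 kJ


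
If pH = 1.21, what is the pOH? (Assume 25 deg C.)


At 25 deg C, pH + pOH = 14.
pOH = 14 - pH = 14 - 1.21
pOH = 12.79:

12.79


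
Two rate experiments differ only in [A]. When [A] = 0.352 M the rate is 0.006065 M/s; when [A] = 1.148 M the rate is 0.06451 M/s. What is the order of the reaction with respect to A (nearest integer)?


Rate is proportional to [A]^n, so rate2/rate1 = ([A]2/[A]1)^n. Take logs to solve for n.
rate2/rate1 = 0.06451 / 0.006065 = 10.6364
[A]2/[A]1 = 1.148 / 0.352 = 3.2614
n = ln(10.6364) / ln(3.2614) = 2.0
Nearest integer order:

2


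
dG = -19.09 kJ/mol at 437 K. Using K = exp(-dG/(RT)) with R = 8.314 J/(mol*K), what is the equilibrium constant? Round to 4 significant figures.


dG is in kJ/mol; multiply by 1000 to match R in J/(mol*K).
RT = 8.314 * 437 = 3633.218 J/mol
exponent = -dG*1000 / (RT) = -(-19.09*1000) / 3633.218 = 5.25429523
K = exp(5.25429523)
K = 191.38655, rounded to 4 significant figures:

191.4


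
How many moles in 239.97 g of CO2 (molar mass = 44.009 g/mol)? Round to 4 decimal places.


n = mass / M
n = 239.97 / 44.009
n = 5.4527483 mol, rounded to 4 dp:

5.4527 mol


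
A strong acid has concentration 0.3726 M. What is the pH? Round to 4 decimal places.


A strong acid dissociates completely, so [H+] equals the given concentration.
pH = -log10([H+]) = -log10(0.3726)
pH = 0.42875715, rounded to 4 dp:

0.4288


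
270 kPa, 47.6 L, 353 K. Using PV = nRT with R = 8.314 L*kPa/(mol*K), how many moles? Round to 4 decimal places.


PV = nRT, solve for n = PV / (RT).
PV = 270 * 47.6 = 12852.0
RT = 8.314 * 353 = 2934.842
n = 12852.0 / 2934.842
n = 4.37911138 mol, rounded to 4 dp:

4.3791 mol


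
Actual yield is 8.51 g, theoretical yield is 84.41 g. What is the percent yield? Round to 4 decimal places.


% yield = 100 * actual / theoretical
% yield = 100 * 8.51 / 84.41
% yield = 10.08174387 %, rounded to 4 dp:

10.0817 %


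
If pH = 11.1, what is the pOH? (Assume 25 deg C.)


At 25 deg C, pH + pOH = 14.
pOH = 14 - pH = 14 - 11.1
pOH = 2.9:

2.90


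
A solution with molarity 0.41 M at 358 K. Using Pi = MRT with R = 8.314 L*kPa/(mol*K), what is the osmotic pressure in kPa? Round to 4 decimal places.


Osmotic pressure (van't Hoff): Pi = M*R*T.
RT = 8.314 * 358 = 2976.412
Pi = 0.41 * 2976.412
Pi = 1220.32892 kPa, rounded to 4 dp:

1220.3289 kPa


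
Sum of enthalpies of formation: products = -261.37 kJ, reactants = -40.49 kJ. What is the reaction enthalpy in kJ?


dH_rxn = sum(dH_f products) - sum(dH_f reactants)
dH_rxn = -261.37 - (-40.49)
dH_rxn = -220.88 kJ:

-220.88 kJ


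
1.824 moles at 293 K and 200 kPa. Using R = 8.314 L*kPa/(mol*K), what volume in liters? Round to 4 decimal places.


PV = nRT, solve for V = nRT / P.
nRT = 1.824 * 8.314 * 293 = 4443.2676
V = 4443.2676 / 200
V = 22.216338 L, rounded to 4 dp:

22.2163 L


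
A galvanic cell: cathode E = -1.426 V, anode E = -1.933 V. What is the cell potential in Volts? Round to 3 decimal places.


Standard cell potential: E_cell = E_cathode - E_anode.
E_cell = -1.426 - (-1.933)
E_cell = 0.507 V, rounded to 3 dp:

0.507 V


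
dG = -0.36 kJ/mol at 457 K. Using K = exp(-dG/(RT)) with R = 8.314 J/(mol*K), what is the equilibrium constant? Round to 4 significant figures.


dG is in kJ/mol; multiply by 1000 to match R in J/(mol*K).
RT = 8.314 * 457 = 3799.498 J/mol
exponent = -dG*1000 / (RT) = -(-0.36*1000) / 3799.498 = 0.09474936
K = exp(0.09474936)
K = 1.0993833, rounded to 4 significant figures:

1.099


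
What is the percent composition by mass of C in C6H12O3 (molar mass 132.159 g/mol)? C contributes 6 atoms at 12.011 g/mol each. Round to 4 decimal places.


pct = 100 * (n_elem * M_elem) / M_total
mass_contribution = 6 * 12.011 = 72.066 g/mol
pct = 100 * 72.066 / 132.159
pct = 54.52977096 %, rounded to 4 dp:

54.5298 %


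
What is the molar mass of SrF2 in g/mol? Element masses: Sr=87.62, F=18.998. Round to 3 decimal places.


M = sum(count * atomic_mass) over atoms.
M = 1*87.62 + 2*18.998
M = 87.62 + 37.996
M = 125.616 g/mol, rounded to 3 dp:

125.616 g/mol


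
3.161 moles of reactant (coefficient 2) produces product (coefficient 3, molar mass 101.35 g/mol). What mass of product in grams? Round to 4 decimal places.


Use the coefficient ratio to convert reactant moles to product moles, then multiply by the product's molar mass.
moles_P = moles_R * (coeff_P / coeff_R) = 3.161 * (3/2) = 4.7415
mass_P = moles_P * M_P = 4.7415 * 101.35
mass_P = 480.551025 g, rounded to 4 dp:

480.5510 g


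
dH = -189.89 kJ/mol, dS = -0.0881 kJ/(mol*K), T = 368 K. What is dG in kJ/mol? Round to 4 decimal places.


Gibbs: dG = dH - T*dS (consistent units, dS already in kJ/(mol*K)).
T*dS = 368 * -0.0881 = -32.4208
dG = -189.89 - (-32.4208)
dG = -157.4692 kJ/mol, rounded to 4 dp:

-157.4692 kJ/mol


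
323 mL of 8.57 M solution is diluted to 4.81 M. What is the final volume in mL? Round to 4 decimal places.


Dilution: M1*V1 = M2*V2, solve for V2.
V2 = M1*V1 / M2
V2 = 8.57 * 323 / 4.81
V2 = 2768.11 / 4.81
V2 = 575.49064449 mL, rounded to 4 dp:

575.4906 mL


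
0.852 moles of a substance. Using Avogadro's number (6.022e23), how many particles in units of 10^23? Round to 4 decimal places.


N = n * NA, then divide by 1e23 for the requested units.
N / 1e23 = n * 6.022
N / 1e23 = 0.852 * 6.022
N / 1e23 = 5.130744, rounded to 4 dp:

5.1307


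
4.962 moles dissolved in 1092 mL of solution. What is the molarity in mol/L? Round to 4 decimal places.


Convert volume to liters: V_L = V_mL / 1000.
V_L = 1092 / 1000 = 1.092 L
M = n / V_L = 4.962 / 1.092
M = 4.54395604 mol/L, rounded to 4 dp:

4.5440 mol/L


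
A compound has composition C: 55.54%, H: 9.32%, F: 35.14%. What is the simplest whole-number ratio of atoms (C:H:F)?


Assume 100 g of compound, divide each mass% by atomic mass to get moles, then normalize by the smallest to get a raw atom ratio.
Moles per 100 g: C: 55.54/12.011 = 4.6241, H: 9.32/1.008 = 9.246, F: 35.14/18.998 = 1.8497
Raw ratio (divide by min = 1.8497): C: 2.5, H: 4.999, F: 1.0
Multiply by 2 to clear fractions: C: 5.0 ~= 5, H: 9.998 ~= 10, F: 2.0 ~= 2
Reduce by GCD to get the simplest whole-number ratio:

5:10:2


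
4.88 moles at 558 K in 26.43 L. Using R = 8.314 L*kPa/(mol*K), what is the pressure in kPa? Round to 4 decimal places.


PV = nRT, solve for P = nRT / V.
nRT = 4.88 * 8.314 * 558 = 22639.3546
P = 22639.3546 / 26.43
P = 856.5779266 kPa, rounded to 4 dp:

856.5779 kPa


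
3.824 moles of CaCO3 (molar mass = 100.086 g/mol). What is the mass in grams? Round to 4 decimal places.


mass = n * M
mass = 3.824 * 100.086
mass = 382.728864 g, rounded to 4 dp:

382.7289 g


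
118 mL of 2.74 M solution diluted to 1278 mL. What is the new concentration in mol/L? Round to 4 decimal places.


Dilution: M1*V1 = M2*V2, solve for M2.
M2 = M1*V1 / V2
M2 = 2.74 * 118 / 1278
M2 = 323.32 / 1278
M2 = 0.25298905 mol/L, rounded to 4 dp:

0.2530 mol/L


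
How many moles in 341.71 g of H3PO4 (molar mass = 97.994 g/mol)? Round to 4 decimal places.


n = mass / M
n = 341.71 / 97.994
n = 3.48705023 mol, rounded to 4 dp:

3.4871 mol


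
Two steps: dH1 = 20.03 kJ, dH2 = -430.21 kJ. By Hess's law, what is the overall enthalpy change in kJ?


Hess's law: enthalpy is a state function, so add the step enthalpies.
dH_total = dH1 + dH2 = 20.03 + (-430.21)
dH_total = -410.18 kJ:

-410.18 kJ


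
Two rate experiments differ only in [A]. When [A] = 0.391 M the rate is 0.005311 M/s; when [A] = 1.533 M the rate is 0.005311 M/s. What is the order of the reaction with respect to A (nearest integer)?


Rate is proportional to [A]^n, so rate2/rate1 = ([A]2/[A]1)^n. Take logs to solve for n.
rate2/rate1 = 0.005311 / 0.005311 = 1.0
[A]2/[A]1 = 1.533 / 0.391 = 3.9207
n = ln(1.0) / ln(3.9207) = 0.0
Nearest integer order:

0


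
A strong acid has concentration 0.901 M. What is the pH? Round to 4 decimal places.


A strong acid dissociates completely, so [H+] equals the given concentration.
pH = -log10([H+]) = -log10(0.901)
pH = 0.04527521, rounded to 4 dp:

0.0453


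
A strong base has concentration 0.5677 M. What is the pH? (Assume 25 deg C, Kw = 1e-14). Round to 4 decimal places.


A strong base dissociates completely, so [OH-] equals the given concentration.
pOH = -log10([OH-]) = -log10(0.5677) = 0.245881
pH = 14 - pOH = 14 - 0.245881
pH = 13.754119, rounded to 4 dp:

13.7541


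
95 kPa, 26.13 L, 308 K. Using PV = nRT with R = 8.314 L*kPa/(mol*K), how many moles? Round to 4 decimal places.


PV = nRT, solve for n = PV / (RT).
PV = 95 * 26.13 = 2482.35
RT = 8.314 * 308 = 2560.712
n = 2482.35 / 2560.712
n = 0.96939835 mol, rounded to 4 dp:

0.9694 mol


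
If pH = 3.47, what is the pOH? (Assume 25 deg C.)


At 25 deg C, pH + pOH = 14.
pOH = 14 - pH = 14 - 3.47
pOH = 10.53:

10.53


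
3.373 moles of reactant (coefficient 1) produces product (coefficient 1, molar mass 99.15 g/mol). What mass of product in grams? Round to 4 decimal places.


Use the coefficient ratio to convert reactant moles to product moles, then multiply by the product's molar mass.
moles_P = moles_R * (coeff_P / coeff_R) = 3.373 * (1/1) = 3.373
mass_P = moles_P * M_P = 3.373 * 99.15
mass_P = 334.43295 g, rounded to 4 dp:

334.4330 g


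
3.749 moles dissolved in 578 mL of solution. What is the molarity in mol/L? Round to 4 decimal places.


Convert volume to liters: V_L = V_mL / 1000.
V_L = 578 / 1000 = 0.578 L
M = n / V_L = 3.749 / 0.578
M = 6.48615917 mol/L, rounded to 4 dp:

6.4862 mol/L


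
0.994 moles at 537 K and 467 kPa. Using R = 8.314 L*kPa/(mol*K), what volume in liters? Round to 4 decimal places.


PV = nRT, solve for V = nRT / P.
nRT = 0.994 * 8.314 * 537 = 4437.8303
V = 4437.8303 / 467
V = 9.50284861 L, rounded to 4 dp:

9.5028 L


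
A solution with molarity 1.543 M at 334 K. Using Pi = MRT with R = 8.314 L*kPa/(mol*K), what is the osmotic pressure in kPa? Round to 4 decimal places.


Osmotic pressure (van't Hoff): Pi = M*R*T.
RT = 8.314 * 334 = 2776.876
Pi = 1.543 * 2776.876
Pi = 4284.719668 kPa, rounded to 4 dp:

4284.7197 kPa


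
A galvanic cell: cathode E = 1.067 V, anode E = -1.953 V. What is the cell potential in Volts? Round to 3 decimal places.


Standard cell potential: E_cell = E_cathode - E_anode.
E_cell = 1.067 - (-1.953)
E_cell = 3.02 V, rounded to 3 dp:

3.020 V


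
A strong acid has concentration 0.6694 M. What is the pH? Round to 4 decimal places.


A strong acid dissociates completely, so [H+] equals the given concentration.
pH = -log10([H+]) = -log10(0.6694)
pH = 0.17431429, rounded to 4 dp:

0.1743


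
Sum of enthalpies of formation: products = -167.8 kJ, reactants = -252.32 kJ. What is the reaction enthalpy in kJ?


dH_rxn = sum(dH_f products) - sum(dH_f reactants)
dH_rxn = -167.8 - (-252.32)
dH_rxn = 84.52 kJ:

84.52 kJ


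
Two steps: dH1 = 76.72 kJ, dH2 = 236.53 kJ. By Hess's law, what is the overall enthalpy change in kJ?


Hess's law: enthalpy is a state function, so add the step enthalpies.
dH_total = dH1 + dH2 = 76.72 + (236.53)
dH_total = 313.25 kJ:

313.25 kJ


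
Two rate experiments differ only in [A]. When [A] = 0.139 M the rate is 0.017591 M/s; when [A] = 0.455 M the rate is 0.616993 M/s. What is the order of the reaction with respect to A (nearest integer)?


Rate is proportional to [A]^n, so rate2/rate1 = ([A]2/[A]1)^n. Take logs to solve for n.
rate2/rate1 = 0.616993 / 0.017591 = 35.0744
[A]2/[A]1 = 0.455 / 0.139 = 3.2734
n = ln(35.0744) / ln(3.2734) = 3.0
Nearest integer order:

3


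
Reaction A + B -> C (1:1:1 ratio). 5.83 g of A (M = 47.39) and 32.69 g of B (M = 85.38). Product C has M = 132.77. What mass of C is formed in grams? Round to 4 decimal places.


Find moles of each reactant; the smaller value is the limiting reagent in a 1:1:1 reaction, so moles_C equals moles of the limiter.
n_A = mass_A / M_A = 5.83 / 47.39 = 0.123022 mol
n_B = mass_B / M_B = 32.69 / 85.38 = 0.382877 mol
Limiting reagent: A (smaller), n_limiting = 0.123022 mol
mass_C = n_limiting * M_C = 0.123022 * 132.77
mass_C = 16.33363094 g, rounded to 4 dp:

16.3336 g


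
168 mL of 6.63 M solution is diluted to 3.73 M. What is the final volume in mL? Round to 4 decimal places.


Dilution: M1*V1 = M2*V2, solve for V2.
V2 = M1*V1 / M2
V2 = 6.63 * 168 / 3.73
V2 = 1113.84 / 3.73
V2 = 298.61662198 mL, rounded to 4 dp:

298.6166 mL


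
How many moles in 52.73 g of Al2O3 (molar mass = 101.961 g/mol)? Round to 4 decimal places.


n = mass / M
n = 52.73 / 101.961
n = 0.51715852 mol, rounded to 4 dp:

0.5172 mol


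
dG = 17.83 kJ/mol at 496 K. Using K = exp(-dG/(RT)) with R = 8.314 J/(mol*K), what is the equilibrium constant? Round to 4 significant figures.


dG is in kJ/mol; multiply by 1000 to match R in J/(mol*K).
RT = 8.314 * 496 = 4123.744 J/mol
exponent = -dG*1000 / (RT) = -(17.83*1000) / 4123.744 = -4.32374076
K = exp(-4.32374076)
K = 0.013250225, rounded to 4 significant figures:

0.01325


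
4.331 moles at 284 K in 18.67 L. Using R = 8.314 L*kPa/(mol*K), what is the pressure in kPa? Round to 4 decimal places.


PV = nRT, solve for P = nRT / V.
nRT = 4.331 * 8.314 * 284 = 10226.2533
P = 10226.2533 / 18.67
P = 547.737188 kPa, rounded to 4 dp:

547.7372 kPa


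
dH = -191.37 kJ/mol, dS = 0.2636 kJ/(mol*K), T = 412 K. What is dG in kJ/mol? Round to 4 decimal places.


Gibbs: dG = dH - T*dS (consistent units, dS already in kJ/(mol*K)).
T*dS = 412 * 0.2636 = 108.6032
dG = -191.37 - (108.6032)
dG = -299.9732 kJ/mol, rounded to 4 dp:

-299.9732 kJ/mol


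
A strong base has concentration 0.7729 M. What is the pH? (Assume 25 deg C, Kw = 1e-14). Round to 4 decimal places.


A strong base dissociates completely, so [OH-] equals the given concentration.
pOH = -log10([OH-]) = -log10(0.7729) = 0.111877
pH = 14 - pOH = 14 - 0.111877
pH = 13.888123, rounded to 4 dp:

13.8881


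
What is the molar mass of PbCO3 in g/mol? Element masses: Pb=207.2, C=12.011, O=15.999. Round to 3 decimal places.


M = sum(count * atomic_mass) over atoms.
M = 1*207.2 + 1*12.011 + 3*15.999
M = 207.2 + 12.011 + 47.997
M = 267.208 g/mol, rounded to 3 dp:

267.208 g/mol


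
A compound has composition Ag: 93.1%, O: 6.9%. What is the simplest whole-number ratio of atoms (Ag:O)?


Assume 100 g of compound, divide each mass% by atomic mass to get moles, then normalize by the smallest to get a raw atom ratio.
Moles per 100 g: Ag: 93.1/107.868 = 0.8631, O: 6.9/15.999 = 0.4313
Raw ratio (divide by min = 0.4313): Ag: 2.001, O: 1.0
Multiply by 1 to clear fractions: Ag: 2.001 ~= 2, O: 1.0 ~= 1
Reduce by GCD to get the simplest whole-number ratio:

2:1


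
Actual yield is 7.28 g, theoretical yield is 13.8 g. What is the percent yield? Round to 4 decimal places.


% yield = 100 * actual / theoretical
% yield = 100 * 7.28 / 13.8
% yield = 52.75362319 %, rounded to 4 dp:

52.7536 %


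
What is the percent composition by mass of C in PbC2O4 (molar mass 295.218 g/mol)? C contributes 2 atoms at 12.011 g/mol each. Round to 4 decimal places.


pct = 100 * (n_elem * M_elem) / M_total
mass_contribution = 2 * 12.011 = 24.022 g/mol
pct = 100 * 24.022 / 295.218
pct = 8.13703771 %, rounded to 4 dp:

8.1370 %


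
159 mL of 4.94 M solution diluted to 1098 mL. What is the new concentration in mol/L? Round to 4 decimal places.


Dilution: M1*V1 = M2*V2, solve for M2.
M2 = M1*V1 / V2
M2 = 4.94 * 159 / 1098
M2 = 785.46 / 1098
M2 = 0.71535519 mol/L, rounded to 4 dp:

0.7154 mol/L


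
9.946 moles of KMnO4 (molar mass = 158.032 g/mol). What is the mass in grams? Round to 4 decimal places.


mass = n * M
mass = 9.946 * 158.032
mass = 1571.786272 g, rounded to 4 dp:

1571.7863 g


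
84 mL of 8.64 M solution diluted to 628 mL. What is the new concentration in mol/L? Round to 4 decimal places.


Dilution: M1*V1 = M2*V2, solve for M2.
M2 = M1*V1 / V2
M2 = 8.64 * 84 / 628
M2 = 725.76 / 628
M2 = 1.15566879 mol/L, rounded to 4 dp:

1.1557 mol/L


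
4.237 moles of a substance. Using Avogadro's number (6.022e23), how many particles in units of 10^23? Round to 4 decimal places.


N = n * NA, then divide by 1e23 for the requested units.
N / 1e23 = n * 6.022
N / 1e23 = 4.237 * 6.022
N / 1e23 = 25.515214, rounded to 4 dp:

25.5152


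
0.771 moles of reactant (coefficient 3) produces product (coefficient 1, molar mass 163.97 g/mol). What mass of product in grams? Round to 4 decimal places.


Use the coefficient ratio to convert reactant moles to product moles, then multiply by the product's molar mass.
moles_P = moles_R * (coeff_P / coeff_R) = 0.771 * (1/3) = 0.257
mass_P = moles_P * M_P = 0.257 * 163.97
mass_P = 42.14029 g, rounded to 4 dp:

42.1403 g


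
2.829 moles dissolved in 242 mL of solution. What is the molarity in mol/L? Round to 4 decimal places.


Convert volume to liters: V_L = V_mL / 1000.
V_L = 242 / 1000 = 0.242 L
M = n / V_L = 2.829 / 0.242
M = 11.69008264 mol/L, rounded to 4 dp:

11.6901 mol/L


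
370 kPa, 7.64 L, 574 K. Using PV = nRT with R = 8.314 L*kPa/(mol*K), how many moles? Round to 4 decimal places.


PV = nRT, solve for n = PV / (RT).
PV = 370 * 7.64 = 2826.8
RT = 8.314 * 574 = 4772.236
n = 2826.8 / 4772.236
n = 0.59234288 mol, rounded to 4 dp:

0.5923 mol


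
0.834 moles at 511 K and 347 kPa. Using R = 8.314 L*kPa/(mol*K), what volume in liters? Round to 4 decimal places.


PV = nRT, solve for V = nRT / P.
nRT = 0.834 * 8.314 * 511 = 3543.2106
V = 3543.2106 / 347
V = 10.21098156 L, rounded to 4 dp:

10.2110 L


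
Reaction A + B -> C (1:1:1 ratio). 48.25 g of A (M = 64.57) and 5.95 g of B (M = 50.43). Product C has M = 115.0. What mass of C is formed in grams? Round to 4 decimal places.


Find moles of each reactant; the smaller value is the limiting reagent in a 1:1:1 reaction, so moles_C equals moles of the limiter.
n_A = mass_A / M_A = 48.25 / 64.57 = 0.747251 mol
n_B = mass_B / M_B = 5.95 / 50.43 = 0.117985 mol
Limiting reagent: B (smaller), n_limiting = 0.117985 mol
mass_C = n_limiting * M_C = 0.117985 * 115.0
mass_C = 13.568275 g, rounded to 4 dp:

13.5683 g


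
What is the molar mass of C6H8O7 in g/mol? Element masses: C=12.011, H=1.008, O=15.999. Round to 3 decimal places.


M = sum(count * atomic_mass) over atoms.
M = 6*12.011 + 8*1.008 + 7*15.999
M = 72.066 + 8.064 + 111.993
M = 192.123 g/mol, rounded to 3 dp:

192.123 g/mol


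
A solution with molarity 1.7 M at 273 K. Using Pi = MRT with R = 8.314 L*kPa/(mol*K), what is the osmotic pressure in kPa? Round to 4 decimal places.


Osmotic pressure (van't Hoff): Pi = M*R*T.
RT = 8.314 * 273 = 2269.722
Pi = 1.7 * 2269.722
Pi = 3858.5274 kPa, rounded to 4 dp:

3858.5274 kPa


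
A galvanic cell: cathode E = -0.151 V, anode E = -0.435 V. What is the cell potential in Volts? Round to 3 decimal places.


Standard cell potential: E_cell = E_cathode - E_anode.
E_cell = -0.151 - (-0.435)
E_cell = 0.284 V, rounded to 3 dp:

0.284 V


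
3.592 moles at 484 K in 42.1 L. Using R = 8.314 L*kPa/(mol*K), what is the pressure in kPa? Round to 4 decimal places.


PV = nRT, solve for P = nRT / V.
nRT = 3.592 * 8.314 * 484 = 14454.1218
P = 14454.1218 / 42.1
P = 343.32830879 kPa, rounded to 4 dp:

343.3283 kPa


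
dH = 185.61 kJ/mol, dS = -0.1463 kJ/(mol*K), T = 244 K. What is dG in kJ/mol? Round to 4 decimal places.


Gibbs: dG = dH - T*dS (consistent units, dS already in kJ/(mol*K)).
T*dS = 244 * -0.1463 = -35.6972
dG = 185.61 - (-35.6972)
dG = 221.3072 kJ/mol, rounded to 4 dp:

221.3072 kJ/mol


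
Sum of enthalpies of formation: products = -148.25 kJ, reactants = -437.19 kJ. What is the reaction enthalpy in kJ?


dH_rxn = sum(dH_f products) - sum(dH_f reactants)
dH_rxn = -148.25 - (-437.19)
dH_rxn = 288.94 kJ:

288.94 kJ


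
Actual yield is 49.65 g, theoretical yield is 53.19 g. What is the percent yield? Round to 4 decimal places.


% yield = 100 * actual / theoretical
% yield = 100 * 49.65 / 53.19
% yield = 93.34461365 %, rounded to 4 dp:

93.3446 %


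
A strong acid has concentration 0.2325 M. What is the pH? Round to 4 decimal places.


A strong acid dissociates completely, so [H+] equals the given concentration.
pH = -log10([H+]) = -log10(0.2325)
pH = 0.63357704, rounded to 4 dp:

0.6336


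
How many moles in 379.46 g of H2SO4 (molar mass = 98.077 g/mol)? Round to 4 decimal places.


n = mass / M
n = 379.46 / 98.077
n = 3.86900089 mol, rounded to 4 dp:

3.8690 mol


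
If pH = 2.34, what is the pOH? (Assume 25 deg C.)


At 25 deg C, pH + pOH = 14.
pOH = 14 - pH = 14 - 2.34
pOH = 11.66:

11.66


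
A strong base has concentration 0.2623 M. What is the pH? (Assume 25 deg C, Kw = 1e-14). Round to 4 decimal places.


A strong base dissociates completely, so [OH-] equals the given concentration.
pOH = -log10([OH-]) = -log10(0.2623) = 0.581202
pH = 14 - pOH = 14 - 0.581202
pH = 13.418798, rounded to 4 dp:

13.4188


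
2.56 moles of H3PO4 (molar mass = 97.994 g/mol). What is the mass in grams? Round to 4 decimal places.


mass = n * M
mass = 2.56 * 97.994
mass = 250.86464 g, rounded to 4 dp:

250.8646 g


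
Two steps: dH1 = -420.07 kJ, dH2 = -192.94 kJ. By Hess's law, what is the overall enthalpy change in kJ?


Hess's law: enthalpy is a state function, so add the step enthalpies.
dH_total = dH1 + dH2 = -420.07 + (-192.94)
dH_total = -613.01 kJ:

-613.01 kJ


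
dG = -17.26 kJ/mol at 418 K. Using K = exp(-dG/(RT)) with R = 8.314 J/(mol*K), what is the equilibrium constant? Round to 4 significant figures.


dG is in kJ/mol; multiply by 1000 to match R in J/(mol*K).
RT = 8.314 * 418 = 3475.252 J/mol
exponent = -dG*1000 / (RT) = -(-17.26*1000) / 3475.252 = 4.96654631
K = exp(4.96654631)
K = 143.53032, rounded to 4 significant figures:

143.5


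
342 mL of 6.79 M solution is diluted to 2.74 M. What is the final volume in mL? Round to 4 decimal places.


Dilution: M1*V1 = M2*V2, solve for V2.
V2 = M1*V1 / M2
V2 = 6.79 * 342 / 2.74
V2 = 2322.18 / 2.74
V2 = 847.51094891 mL, rounded to 4 dp:

847.5109 mL


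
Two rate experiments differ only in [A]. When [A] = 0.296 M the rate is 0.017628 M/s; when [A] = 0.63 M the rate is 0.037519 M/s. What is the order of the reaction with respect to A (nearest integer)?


Rate is proportional to [A]^n, so rate2/rate1 = ([A]2/[A]1)^n. Take logs to solve for n.
rate2/rate1 = 0.037519 / 0.017628 = 2.1284
[A]2/[A]1 = 0.63 / 0.296 = 2.1284
n = ln(2.1284) / ln(2.1284) = 1.0
Nearest integer order:

1


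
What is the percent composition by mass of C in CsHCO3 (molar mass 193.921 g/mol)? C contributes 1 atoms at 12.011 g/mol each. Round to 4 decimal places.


pct = 100 * (n_elem * M_elem) / M_total
mass_contribution = 1 * 12.011 = 12.011 g/mol
pct = 100 * 12.011 / 193.921
pct = 6.19375931 %, rounded to 4 dp:

6.1938 %


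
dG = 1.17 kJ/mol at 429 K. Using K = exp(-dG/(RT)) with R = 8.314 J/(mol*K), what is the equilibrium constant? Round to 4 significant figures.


dG is in kJ/mol; multiply by 1000 to match R in J/(mol*K).
RT = 8.314 * 429 = 3566.706 J/mol
exponent = -dG*1000 / (RT) = -(1.17*1000) / 3566.706 = -0.32803377
K = exp(-0.32803377)
K = 0.72033869, rounded to 4 significant figures:

0.7203


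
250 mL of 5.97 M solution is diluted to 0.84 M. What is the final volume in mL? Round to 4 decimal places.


Dilution: M1*V1 = M2*V2, solve for V2.
V2 = M1*V1 / M2
V2 = 5.97 * 250 / 0.84
V2 = 1492.5 / 0.84
V2 = 1776.78571429 mL, rounded to 4 dp:

1776.7857 mL


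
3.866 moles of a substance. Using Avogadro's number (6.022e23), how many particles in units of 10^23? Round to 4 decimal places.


N = n * NA, then divide by 1e23 for the requested units.
N / 1e23 = n * 6.022
N / 1e23 = 3.866 * 6.022
N / 1e23 = 23.281052, rounded to 4 dp:

23.2811
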